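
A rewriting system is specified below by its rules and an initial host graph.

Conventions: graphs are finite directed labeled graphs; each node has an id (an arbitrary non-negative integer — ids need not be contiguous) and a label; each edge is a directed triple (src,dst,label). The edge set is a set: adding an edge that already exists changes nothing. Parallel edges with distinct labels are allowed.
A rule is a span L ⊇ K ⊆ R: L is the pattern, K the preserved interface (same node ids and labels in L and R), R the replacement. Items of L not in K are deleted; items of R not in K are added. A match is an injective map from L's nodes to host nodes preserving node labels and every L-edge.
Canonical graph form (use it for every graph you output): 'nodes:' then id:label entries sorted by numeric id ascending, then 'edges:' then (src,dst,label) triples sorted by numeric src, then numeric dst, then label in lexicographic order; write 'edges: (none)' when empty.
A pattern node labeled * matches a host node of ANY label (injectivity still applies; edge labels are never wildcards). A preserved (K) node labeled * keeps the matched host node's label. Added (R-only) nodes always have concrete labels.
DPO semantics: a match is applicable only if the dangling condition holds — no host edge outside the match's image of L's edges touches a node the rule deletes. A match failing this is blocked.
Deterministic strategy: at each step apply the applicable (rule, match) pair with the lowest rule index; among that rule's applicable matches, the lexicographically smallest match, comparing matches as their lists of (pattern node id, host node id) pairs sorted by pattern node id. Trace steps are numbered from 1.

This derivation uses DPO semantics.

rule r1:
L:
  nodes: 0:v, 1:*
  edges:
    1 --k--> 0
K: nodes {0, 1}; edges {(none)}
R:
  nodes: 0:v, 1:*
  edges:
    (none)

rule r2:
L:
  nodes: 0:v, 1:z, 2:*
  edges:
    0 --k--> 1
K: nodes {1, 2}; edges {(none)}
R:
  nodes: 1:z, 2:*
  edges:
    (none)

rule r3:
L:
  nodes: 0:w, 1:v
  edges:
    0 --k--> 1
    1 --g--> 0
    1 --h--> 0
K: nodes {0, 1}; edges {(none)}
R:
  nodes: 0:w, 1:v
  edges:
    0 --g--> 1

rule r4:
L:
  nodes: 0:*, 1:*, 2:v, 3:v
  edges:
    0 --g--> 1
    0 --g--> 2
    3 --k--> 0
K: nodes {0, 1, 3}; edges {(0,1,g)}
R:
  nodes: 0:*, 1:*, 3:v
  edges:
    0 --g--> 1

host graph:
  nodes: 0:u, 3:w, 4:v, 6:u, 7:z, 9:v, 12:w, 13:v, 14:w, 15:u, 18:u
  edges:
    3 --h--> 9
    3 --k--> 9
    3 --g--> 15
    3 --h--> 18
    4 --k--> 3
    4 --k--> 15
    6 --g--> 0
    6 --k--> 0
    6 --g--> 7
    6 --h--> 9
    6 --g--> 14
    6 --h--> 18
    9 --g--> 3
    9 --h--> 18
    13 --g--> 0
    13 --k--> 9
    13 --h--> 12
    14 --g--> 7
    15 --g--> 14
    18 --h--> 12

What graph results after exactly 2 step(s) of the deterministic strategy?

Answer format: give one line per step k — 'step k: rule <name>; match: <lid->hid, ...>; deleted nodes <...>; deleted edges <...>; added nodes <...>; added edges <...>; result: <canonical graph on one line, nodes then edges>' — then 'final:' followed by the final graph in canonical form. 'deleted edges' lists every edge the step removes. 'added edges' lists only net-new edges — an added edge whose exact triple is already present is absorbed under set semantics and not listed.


step 1: rule r1; match: 0->9, 1->3; deleted nodes (none); deleted edges (3,9,k); added nodes (none); added edges (none); result: nodes: 0:u, 3:w, 4:v, 6:u, 7:z, 9:v, 12:w, 13:v, 14:w, 15:u, 18:u edges: (3,9,h); (3,15,g); (3,18,h); (4,3,k); (4,15,k); (6,0,g); (6,0,k); (6,7,g); (6,9,h); (6,14,g); (6,18,h); (9,3,g); (9,18,h); (13,0,g); (13,9,k); (13,12,h); (14,7,g); (15,14,g); (18,12,h)
step 2: rule r1; match: 0->9, 1->13; deleted nodes (none); deleted edges (13,9,k); added nodes (none); added edges (none); result: nodes: 0:u, 3:w, 4:v, 6:u, 7:z, 9:v, 12:w, 13:v, 14:w, 15:u, 18:u edges: (3,9,h); (3,15,g); (3,18,h); (4,3,k); (4,15,k); (6,0,g); (6,0,k); (6,7,g); (6,9,h); (6,14,g); (6,18,h); (9,3,g); (9,18,h); (13,0,g); (13,12,h); (14,7,g); (15,14,g); (18,12,h)
final:
nodes: 0:u, 3:w, 4:v, 6:u, 7:z, 9:v, 12:w, 13:v, 14:w, 15:u, 18:u
edges: (3,9,h); (3,15,g); (3,18,h); (4,3,k); (4,15,k); (6,0,g); (6,0,k); (6,7,g); (6,9,h); (6,14,g); (6,18,h); (9,3,g); (9,18,h); (13,0,g); (13,12,h); (14,7,g); (15,14,g); (18,12,h)


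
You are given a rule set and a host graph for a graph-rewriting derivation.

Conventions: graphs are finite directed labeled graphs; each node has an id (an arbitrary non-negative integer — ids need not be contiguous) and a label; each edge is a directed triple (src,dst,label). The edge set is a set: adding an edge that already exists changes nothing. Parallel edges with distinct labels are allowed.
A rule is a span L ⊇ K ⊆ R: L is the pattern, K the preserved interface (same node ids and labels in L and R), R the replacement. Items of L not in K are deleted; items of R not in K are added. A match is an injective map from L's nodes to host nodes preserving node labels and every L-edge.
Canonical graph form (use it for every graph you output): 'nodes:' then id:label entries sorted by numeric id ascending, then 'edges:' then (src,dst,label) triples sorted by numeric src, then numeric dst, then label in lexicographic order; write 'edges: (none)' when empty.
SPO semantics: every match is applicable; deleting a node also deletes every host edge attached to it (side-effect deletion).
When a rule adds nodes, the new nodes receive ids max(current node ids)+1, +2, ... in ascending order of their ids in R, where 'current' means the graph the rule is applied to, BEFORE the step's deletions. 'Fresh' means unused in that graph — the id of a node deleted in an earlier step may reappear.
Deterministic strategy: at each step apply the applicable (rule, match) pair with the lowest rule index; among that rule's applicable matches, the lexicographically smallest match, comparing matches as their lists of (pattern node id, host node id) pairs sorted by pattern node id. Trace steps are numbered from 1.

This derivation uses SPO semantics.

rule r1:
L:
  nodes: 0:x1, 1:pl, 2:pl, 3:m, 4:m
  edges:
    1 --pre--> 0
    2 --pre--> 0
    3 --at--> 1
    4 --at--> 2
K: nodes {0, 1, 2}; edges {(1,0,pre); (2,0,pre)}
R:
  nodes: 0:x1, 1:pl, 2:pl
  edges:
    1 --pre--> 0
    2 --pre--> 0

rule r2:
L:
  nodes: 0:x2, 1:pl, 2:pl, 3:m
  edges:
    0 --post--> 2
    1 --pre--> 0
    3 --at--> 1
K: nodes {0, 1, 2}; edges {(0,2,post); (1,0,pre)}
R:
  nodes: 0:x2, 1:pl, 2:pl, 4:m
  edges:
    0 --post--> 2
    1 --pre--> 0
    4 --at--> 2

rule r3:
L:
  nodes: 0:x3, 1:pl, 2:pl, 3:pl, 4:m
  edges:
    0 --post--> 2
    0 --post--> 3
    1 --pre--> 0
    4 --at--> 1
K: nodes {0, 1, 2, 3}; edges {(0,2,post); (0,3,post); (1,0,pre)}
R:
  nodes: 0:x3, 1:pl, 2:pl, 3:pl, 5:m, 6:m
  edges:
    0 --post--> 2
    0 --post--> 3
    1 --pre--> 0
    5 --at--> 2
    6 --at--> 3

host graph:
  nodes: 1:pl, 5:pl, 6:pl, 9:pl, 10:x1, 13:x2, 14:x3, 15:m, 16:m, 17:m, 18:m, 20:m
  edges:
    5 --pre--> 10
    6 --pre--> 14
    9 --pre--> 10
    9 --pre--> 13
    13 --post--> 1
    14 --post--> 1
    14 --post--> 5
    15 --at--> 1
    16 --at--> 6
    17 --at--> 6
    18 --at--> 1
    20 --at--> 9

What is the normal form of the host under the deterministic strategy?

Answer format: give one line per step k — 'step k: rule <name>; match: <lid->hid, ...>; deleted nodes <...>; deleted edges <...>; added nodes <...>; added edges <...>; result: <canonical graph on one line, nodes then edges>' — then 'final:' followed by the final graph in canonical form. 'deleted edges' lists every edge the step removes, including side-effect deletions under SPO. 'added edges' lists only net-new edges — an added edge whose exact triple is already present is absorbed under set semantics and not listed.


step 1: rule r2; match: 0->13, 1->9, 2->1, 3->20; deleted nodes 20; deleted edges (20,9,at); added nodes 21; added edges (21,1,at); result: nodes: 1:pl, 5:pl, 6:pl, 9:pl, 10:x1, 13:x2, 14:x3, 15:m, 16:m, 17:m, 18:m, 21:m edges: (5,10,pre); (6,14,pre); (9,10,pre); (9,13,pre); (13,1,post); (14,1,post); (14,5,post); (15,1,at); (16,6,at); (17,6,at); (18,1,at); (21,1,at)
step 2: rule r3; match: 0->14, 1->6, 2->1, 3->5, 4->16; deleted nodes 16; deleted edges (16,6,at); added nodes 22, 23; added edges (22,1,at); (23,5,at); result: nodes: 1:pl, 5:pl, 6:pl, 9:pl, 10:x1, 13:x2, 14:x3, 15:m, 17:m, 18:m, 21:m, 22:m, 23:m edges: (5,10,pre); (6,14,pre); (9,10,pre); (9,13,pre); (13,1,post); (14,1,post); (14,5,post); (15,1,at); (17,6,at); (18,1,at); (21,1,at); (22,1,at); (23,5,at)
step 3: rule r3; match: 0->14, 1->6, 2->1, 3->5, 4->17; deleted nodes 17; deleted edges (17,6,at); added nodes 24, 25; added edges (24,1,at); (25,5,at); result: nodes: 1:pl, 5:pl, 6:pl, 9:pl, 10:x1, 13:x2, 14:x3, 15:m, 18:m, 21:m, 22:m, 23:m, 24:m, 25:m edges: (5,10,pre); (6,14,pre); (9,10,pre); (9,13,pre); (13,1,post); (14,1,post); (14,5,post); (15,1,at); (18,1,at); (21,1,at); (22,1,at); (23,5,at); (24,1,at); (25,5,at)
final:
nodes: 1:pl, 5:pl, 6:pl, 9:pl, 10:x1, 13:x2, 14:x3, 15:m, 18:m, 21:m, 22:m, 23:m, 24:m, 25:m
edges: (5,10,pre); (6,14,pre); (9,10,pre); (9,13,pre); (13,1,post); (14,1,post); (14,5,post); (15,1,at); (18,1,at); (21,1,at); (22,1,at); (23,5,at); (24,1,at); (25,5,at)


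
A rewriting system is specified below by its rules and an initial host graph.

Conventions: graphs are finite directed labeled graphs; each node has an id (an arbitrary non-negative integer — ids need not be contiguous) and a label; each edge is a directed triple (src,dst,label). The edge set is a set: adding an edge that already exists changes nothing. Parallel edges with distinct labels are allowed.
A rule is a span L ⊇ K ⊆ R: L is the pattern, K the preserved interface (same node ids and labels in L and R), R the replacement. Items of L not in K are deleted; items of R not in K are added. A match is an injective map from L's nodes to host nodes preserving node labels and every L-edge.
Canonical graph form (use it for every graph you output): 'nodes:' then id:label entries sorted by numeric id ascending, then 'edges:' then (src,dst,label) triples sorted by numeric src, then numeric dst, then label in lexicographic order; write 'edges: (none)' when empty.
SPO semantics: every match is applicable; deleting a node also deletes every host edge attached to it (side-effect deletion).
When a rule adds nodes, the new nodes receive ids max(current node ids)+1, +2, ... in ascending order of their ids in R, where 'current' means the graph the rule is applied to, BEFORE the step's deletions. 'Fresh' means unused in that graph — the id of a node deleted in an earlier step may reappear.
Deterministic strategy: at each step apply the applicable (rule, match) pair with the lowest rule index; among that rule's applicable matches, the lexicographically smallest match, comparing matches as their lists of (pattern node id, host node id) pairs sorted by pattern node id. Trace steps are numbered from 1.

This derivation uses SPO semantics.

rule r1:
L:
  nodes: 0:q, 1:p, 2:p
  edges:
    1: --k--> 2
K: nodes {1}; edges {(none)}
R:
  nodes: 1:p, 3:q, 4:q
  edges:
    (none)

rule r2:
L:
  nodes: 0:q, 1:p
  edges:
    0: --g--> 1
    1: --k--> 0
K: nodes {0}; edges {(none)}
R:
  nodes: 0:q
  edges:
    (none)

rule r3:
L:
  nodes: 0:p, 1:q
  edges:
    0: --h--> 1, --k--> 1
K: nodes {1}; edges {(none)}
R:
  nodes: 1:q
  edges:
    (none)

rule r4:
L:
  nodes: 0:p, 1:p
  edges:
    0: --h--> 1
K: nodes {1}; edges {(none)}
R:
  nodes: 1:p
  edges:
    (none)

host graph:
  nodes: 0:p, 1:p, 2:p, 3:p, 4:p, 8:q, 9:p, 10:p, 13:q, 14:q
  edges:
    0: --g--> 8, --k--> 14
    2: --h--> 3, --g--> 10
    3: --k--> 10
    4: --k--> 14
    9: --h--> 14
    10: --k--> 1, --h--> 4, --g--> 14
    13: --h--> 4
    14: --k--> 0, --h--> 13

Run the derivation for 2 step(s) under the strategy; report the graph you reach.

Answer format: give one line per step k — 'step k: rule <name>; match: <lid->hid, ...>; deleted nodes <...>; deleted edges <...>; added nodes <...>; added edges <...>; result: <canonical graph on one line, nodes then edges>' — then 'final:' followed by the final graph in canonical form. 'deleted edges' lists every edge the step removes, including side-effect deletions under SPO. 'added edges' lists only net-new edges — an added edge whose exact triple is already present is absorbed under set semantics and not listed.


step 1: rule r1; match: 0->8, 1->3, 2->10; deleted nodes 8, 10; deleted edges (0,8,g); (2,10,g); (3,10,k); (10,1,k); (10,4,h); (10,14,g); added nodes 15, 16; added edges (none); result: nodes: 0:p, 1:p, 2:p, 3:p, 4:p, 9:p, 13:q, 14:q, 15:q, 16:q edges: (0,14,k); (2,3,h); (4,14,k); (9,14,h); (13,4,h); (14,0,k); (14,13,h)
step 2: rule r4; match: 0->2, 1->3; deleted nodes 2; deleted edges (2,3,h); added nodes (none); added edges (none); result: nodes: 0:p, 1:p, 3:p, 4:p, 9:p, 13:q, 14:q, 15:q, 16:q edges: (0,14,k); (4,14,k); (9,14,h); (13,4,h); (14,0,k); (14,13,h)
final:
nodes: 0:p, 1:p, 3:p, 4:p, 9:p, 13:q, 14:q, 15:q, 16:q
edges: (0,14,k); (4,14,k); (9,14,h); (13,4,h); (14,0,k); (14,13,h)


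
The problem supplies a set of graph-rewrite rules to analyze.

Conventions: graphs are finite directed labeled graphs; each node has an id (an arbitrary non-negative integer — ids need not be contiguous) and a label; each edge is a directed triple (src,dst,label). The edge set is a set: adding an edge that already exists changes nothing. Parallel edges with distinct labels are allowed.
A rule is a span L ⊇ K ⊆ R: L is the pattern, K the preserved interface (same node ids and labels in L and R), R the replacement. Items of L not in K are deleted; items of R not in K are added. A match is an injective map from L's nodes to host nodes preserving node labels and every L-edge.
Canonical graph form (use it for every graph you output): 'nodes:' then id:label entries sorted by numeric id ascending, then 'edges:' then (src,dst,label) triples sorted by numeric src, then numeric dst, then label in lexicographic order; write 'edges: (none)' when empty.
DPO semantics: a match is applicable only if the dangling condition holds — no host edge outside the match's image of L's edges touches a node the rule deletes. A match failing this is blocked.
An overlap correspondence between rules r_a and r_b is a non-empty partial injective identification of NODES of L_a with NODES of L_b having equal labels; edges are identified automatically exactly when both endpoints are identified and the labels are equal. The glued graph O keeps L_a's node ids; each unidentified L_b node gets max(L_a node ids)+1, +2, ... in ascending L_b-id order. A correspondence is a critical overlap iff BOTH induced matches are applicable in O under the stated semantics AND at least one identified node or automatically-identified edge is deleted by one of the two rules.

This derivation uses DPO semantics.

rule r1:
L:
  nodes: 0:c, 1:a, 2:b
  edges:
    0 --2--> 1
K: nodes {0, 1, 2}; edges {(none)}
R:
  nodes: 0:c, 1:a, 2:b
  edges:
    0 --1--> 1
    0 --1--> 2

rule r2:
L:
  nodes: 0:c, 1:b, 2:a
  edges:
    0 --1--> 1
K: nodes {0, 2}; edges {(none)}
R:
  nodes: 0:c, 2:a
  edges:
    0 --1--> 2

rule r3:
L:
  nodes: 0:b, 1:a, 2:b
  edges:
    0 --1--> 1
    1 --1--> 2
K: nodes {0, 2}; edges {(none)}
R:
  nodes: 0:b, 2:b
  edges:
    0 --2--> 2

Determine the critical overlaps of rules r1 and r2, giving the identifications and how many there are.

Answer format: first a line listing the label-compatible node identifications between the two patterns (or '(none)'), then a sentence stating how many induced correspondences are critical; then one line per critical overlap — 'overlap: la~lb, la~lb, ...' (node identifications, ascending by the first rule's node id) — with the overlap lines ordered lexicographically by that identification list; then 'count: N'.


label-compatible node identifications between L(r1) and L(r2): 0~0, 1~2, 2~1
4 of the induced correspondences are critical overlaps of r1 and r2.
overlap: 0~0, 1~2, 2~1
overlap: 0~0, 2~1
overlap: 1~2, 2~1
overlap: 2~1
count: 4


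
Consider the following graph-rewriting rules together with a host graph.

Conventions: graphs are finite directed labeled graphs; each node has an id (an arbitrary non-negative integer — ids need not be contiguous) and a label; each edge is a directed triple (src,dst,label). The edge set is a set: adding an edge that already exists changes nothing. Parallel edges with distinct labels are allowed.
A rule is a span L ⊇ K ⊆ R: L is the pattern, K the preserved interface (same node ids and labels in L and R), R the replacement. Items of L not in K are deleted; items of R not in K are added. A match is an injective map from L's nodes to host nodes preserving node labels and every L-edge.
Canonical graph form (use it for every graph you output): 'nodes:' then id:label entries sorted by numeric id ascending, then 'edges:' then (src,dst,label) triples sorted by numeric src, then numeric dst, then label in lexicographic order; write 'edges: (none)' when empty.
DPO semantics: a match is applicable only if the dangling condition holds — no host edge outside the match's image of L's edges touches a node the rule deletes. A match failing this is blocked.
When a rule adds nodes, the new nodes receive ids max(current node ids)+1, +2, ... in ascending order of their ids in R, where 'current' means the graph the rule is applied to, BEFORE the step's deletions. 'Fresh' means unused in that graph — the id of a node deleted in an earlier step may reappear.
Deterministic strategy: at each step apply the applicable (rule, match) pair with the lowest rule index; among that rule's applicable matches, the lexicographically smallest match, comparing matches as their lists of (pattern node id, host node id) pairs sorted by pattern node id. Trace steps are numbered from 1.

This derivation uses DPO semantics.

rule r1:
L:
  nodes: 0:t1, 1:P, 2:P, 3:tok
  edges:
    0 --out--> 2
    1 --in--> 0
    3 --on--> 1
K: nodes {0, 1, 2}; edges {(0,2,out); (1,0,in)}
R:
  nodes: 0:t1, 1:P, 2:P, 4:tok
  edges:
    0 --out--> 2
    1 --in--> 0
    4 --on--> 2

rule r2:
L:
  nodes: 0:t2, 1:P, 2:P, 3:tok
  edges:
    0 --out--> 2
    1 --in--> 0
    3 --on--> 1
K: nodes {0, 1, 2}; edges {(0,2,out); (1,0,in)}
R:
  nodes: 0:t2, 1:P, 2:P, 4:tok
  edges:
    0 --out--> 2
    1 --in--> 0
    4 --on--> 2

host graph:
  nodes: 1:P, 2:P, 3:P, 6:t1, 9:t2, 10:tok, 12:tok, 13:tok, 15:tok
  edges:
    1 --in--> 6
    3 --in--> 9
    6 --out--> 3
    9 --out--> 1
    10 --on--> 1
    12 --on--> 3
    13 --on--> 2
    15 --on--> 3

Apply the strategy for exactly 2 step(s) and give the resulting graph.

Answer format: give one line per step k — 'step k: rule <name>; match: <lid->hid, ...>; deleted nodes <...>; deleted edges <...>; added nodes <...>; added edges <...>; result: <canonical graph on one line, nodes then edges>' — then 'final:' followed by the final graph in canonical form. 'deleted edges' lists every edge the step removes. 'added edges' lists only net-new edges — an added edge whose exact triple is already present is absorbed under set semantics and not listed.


step 1: rule r1; match: 0->6, 1->1, 2->3, 3->10; deleted nodes 10; deleted edges (10,1,on); added nodes 16; added edges (16,3,on); result: nodes: 1:P, 2:P, 3:P, 6:t1, 9:t2, 12:tok, 13:tok, 15:tok, 16:tok edges: (1,6,in); (3,9,in); (6,3,out); (9,1,out); (12,3,on); (13,2,on); (15,3,on); (16,3,on)
step 2: rule r2; match: 0->9, 1->3, 2->1, 3->12; deleted nodes 12; deleted edges (12,3,on); added nodes 17; added edges (17,1,on); result: nodes: 1:P, 2:P, 3:P, 6:t1, 9:t2, 13:tok, 15:tok, 16:tok, 17:tok edges: (1,6,in); (3,9,in); (6,3,out); (9,1,out); (13,2,on); (15,3,on); (16,3,on); (17,1,on)
final:
nodes: 1:P, 2:P, 3:P, 6:t1, 9:t2, 13:tok, 15:tok, 16:tok, 17:tok
edges: (1,6,in); (3,9,in); (6,3,out); (9,1,out); (13,2,on); (15,3,on); (16,3,on); (17,1,on)


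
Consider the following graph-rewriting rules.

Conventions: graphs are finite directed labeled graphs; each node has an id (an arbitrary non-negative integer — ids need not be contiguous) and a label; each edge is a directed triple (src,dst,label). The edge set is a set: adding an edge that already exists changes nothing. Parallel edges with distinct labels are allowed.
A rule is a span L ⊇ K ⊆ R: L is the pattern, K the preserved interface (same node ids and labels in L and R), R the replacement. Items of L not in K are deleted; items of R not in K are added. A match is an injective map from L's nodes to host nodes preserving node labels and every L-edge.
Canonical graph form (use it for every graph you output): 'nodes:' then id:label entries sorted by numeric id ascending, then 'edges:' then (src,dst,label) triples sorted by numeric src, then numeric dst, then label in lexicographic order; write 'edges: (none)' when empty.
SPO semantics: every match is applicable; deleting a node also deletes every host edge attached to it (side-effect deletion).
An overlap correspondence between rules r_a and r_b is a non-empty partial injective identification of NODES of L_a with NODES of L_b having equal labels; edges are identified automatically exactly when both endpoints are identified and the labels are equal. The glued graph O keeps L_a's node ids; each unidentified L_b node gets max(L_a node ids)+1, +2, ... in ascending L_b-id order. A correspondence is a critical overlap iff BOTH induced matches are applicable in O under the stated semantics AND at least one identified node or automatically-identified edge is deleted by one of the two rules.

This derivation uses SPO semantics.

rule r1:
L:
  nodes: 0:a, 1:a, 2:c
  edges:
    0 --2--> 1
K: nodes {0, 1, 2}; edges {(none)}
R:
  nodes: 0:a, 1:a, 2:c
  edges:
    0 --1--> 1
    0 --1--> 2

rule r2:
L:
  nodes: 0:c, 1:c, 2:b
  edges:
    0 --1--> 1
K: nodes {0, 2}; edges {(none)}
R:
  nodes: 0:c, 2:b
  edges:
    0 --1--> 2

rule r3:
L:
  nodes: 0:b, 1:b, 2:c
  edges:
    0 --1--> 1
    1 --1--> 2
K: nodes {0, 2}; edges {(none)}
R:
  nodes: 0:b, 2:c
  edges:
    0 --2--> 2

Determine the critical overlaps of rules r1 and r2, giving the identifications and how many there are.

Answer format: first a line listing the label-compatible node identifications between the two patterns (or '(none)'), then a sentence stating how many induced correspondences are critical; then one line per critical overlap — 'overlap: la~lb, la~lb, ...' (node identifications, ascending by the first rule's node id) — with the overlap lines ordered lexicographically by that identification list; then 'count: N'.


label-compatible node identifications between L(r1) and L(r2): 2~0, 2~1
1 of the induced correspondences is a critical overlap of r1 and r2.
overlap: 2~1
count: 1


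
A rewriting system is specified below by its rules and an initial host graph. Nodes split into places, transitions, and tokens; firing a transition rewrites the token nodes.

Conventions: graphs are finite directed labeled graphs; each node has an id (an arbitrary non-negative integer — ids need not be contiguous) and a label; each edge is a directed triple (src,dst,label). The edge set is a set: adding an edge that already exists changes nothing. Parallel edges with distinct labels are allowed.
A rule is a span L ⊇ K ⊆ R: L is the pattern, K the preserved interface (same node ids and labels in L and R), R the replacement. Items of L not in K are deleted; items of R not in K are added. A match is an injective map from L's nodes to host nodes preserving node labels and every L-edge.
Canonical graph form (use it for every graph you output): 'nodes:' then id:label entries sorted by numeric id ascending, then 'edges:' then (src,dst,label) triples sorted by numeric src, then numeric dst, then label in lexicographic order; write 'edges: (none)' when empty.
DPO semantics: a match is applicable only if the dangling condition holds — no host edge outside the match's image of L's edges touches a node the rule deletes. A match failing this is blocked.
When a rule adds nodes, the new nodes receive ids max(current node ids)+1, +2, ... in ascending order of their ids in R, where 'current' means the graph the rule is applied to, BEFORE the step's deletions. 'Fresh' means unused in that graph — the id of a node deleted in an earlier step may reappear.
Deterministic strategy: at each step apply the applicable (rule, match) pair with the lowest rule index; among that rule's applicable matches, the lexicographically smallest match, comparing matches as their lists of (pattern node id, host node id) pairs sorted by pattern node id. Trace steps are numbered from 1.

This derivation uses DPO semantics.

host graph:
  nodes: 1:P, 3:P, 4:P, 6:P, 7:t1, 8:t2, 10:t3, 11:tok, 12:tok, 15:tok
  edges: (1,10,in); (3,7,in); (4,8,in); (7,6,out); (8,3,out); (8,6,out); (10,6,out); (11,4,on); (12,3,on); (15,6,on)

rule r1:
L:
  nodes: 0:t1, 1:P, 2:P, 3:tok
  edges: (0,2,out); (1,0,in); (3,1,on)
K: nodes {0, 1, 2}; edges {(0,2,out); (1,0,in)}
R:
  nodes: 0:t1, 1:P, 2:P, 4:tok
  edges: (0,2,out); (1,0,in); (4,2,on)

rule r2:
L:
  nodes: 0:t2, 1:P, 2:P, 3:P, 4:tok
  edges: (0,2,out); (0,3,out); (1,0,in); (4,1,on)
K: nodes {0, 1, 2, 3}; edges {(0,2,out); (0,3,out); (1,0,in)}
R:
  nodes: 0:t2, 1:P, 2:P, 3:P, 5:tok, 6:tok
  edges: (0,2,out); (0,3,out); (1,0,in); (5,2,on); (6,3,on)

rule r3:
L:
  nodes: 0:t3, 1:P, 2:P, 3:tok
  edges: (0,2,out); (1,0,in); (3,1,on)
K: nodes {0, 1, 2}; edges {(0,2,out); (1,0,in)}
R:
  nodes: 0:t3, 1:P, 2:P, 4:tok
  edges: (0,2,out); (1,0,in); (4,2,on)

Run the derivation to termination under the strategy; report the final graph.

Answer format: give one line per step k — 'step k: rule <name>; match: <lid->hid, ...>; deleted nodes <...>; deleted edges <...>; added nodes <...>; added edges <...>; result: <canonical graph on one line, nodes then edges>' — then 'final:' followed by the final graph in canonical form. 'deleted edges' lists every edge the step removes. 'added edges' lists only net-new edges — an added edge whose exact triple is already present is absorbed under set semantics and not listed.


step 1: rule r1; match: 0->7, 1->3, 2->6, 3->12; deleted nodes 12; deleted edges (12,3,on); added nodes 16; added edges (16,6,on); result: nodes: 1:P, 3:P, 4:P, 6:P, 7:t1, 8:t2, 10:t3, 11:tok, 15:tok, 16:tok edges: (1,10,in); (3,7,in); (4,8,in); (7,6,out); (8,3,out); (8,6,out); (10,6,out); (11,4,on); (15,6,on); (16,6,on)
step 2: rule r2; match: 0->8, 1->4, 2->3, 3->6, 4->11; deleted nodes 11; deleted edges (11,4,on); added nodes 17, 18; added edges (17,3,on); (18,6,on); result: nodes: 1:P, 3:P, 4:P, 6:P, 7:t1, 8:t2, 10:t3, 15:tok, 16:tok, 17:tok, 18:tok edges: (1,10,in); (3,7,in); (4,8,in); (7,6,out); (8,3,out); (8,6,out); (10,6,out); (15,6,on); (16,6,on); (17,3,on); (18,6,on)
step 3: rule r1; match: 0->7, 1->3, 2->6, 3->17; deleted nodes 17; deleted edges (17,3,on); added nodes 19; added edges (19,6,on); result: nodes: 1:P, 3:P, 4:P, 6:P, 7:t1, 8:t2, 10:t3, 15:tok, 16:tok, 18:tok, 19:tok edges: (1,10,in); (3,7,in); (4,8,in); (7,6,out); (8,3,out); (8,6,out); (10,6,out); (15,6,on); (16,6,on); (18,6,on); (19,6,on)
final:
nodes: 1:P, 3:P, 4:P, 6:P, 7:t1, 8:t2, 10:t3, 15:tok, 16:tok, 18:tok, 19:tok
edges: (1,10,in); (3,7,in); (4,8,in); (7,6,out); (8,3,out); (8,6,out); (10,6,out); (15,6,on); (16,6,on); (18,6,on); (19,6,on)


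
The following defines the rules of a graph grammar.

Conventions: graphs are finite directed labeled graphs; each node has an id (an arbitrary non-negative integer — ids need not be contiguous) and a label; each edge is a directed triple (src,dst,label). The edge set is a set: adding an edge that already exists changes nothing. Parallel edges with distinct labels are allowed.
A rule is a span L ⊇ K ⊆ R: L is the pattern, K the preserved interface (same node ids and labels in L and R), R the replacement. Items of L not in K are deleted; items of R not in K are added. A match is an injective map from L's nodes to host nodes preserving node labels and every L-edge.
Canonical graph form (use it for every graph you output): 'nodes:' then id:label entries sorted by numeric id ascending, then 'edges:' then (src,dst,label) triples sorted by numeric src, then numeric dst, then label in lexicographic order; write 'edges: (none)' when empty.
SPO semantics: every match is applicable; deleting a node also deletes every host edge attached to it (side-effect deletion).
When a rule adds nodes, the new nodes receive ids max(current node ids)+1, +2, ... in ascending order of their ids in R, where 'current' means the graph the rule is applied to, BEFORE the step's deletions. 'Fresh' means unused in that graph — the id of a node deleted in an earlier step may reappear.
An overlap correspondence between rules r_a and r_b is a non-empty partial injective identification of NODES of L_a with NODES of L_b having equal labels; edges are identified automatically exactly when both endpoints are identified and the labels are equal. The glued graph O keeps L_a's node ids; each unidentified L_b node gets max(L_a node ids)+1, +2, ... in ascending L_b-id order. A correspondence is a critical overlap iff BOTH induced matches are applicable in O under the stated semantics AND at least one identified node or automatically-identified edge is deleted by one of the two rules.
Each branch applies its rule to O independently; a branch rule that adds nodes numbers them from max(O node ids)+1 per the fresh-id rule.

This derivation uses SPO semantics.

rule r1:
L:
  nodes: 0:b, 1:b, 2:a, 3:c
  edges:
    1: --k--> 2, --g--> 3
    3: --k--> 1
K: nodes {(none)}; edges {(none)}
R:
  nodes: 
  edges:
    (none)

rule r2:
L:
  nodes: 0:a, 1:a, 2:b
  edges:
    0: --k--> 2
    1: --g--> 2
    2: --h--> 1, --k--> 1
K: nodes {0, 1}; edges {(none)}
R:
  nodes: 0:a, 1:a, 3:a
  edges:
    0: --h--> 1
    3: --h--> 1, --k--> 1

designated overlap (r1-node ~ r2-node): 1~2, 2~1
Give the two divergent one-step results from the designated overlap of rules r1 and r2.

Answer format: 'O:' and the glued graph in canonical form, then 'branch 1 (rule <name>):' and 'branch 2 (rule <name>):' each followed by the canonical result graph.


O:
nodes: 0:b, 1:b, 2:a, 3:c, 4:a
edges: (1,2,h); (1,2,k); (1,3,g); (2,1,g); (3,1,k); (4,1,k)
branch 1 (rule r1):
nodes: 4:a
edges: (none)
branch 2 (rule r2):
nodes: 0:b, 2:a, 3:c, 4:a, 5:a
edges: (4,2,h); (5,2,h); (5,2,k)


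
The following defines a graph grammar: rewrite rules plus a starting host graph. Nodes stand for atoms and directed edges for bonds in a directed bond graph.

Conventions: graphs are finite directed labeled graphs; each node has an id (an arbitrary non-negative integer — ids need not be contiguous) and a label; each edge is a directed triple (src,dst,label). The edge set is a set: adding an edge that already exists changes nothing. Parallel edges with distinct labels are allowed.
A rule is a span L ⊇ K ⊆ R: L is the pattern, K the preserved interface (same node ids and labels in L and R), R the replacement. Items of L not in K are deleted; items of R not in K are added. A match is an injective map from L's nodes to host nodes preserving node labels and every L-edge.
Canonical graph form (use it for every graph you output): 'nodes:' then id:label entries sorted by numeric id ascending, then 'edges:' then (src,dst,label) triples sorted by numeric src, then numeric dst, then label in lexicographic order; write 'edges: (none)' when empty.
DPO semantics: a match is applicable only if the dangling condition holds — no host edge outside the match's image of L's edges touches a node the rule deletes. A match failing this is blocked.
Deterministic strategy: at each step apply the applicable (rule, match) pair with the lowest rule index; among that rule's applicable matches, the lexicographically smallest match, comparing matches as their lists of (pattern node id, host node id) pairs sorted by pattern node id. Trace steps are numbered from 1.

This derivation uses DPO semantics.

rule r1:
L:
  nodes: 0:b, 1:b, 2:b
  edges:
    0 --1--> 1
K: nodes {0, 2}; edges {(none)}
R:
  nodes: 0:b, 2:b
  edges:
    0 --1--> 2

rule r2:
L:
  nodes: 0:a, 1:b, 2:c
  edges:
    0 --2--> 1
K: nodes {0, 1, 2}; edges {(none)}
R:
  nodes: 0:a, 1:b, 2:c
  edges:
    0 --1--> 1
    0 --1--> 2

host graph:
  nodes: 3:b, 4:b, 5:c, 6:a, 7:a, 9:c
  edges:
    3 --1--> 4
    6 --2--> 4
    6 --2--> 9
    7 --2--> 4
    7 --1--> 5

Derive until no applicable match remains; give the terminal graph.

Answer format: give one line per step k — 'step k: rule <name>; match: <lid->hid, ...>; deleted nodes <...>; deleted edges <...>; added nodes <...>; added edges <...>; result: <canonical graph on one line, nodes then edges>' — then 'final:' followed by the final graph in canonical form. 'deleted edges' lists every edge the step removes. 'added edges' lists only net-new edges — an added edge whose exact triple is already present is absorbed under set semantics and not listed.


step 1: rule r2; match: 0->6, 1->4, 2->5; deleted nodes (none); deleted edges (6,4,2); added nodes (none); added edges (6,4,1); (6,5,1); result: nodes: 3:b, 4:b, 5:c, 6:a, 7:a, 9:c edges: (3,4,1); (6,4,1); (6,5,1); (6,9,2); (7,4,2); (7,5,1)
step 2: rule r2; match: 0->7, 1->4, 2->5; deleted nodes (none); deleted edges (7,4,2); added nodes (none); added edges (7,4,1); result: nodes: 3:b, 4:b, 5:c, 6:a, 7:a, 9:c edges: (3,4,1); (6,4,1); (6,5,1); (6,9,2); (7,4,1); (7,5,1)
final:
nodes: 3:b, 4:b, 5:c, 6:a, 7:a, 9:c
edges: (3,4,1); (6,4,1); (6,5,1); (6,9,2); (7,4,1); (7,5,1)


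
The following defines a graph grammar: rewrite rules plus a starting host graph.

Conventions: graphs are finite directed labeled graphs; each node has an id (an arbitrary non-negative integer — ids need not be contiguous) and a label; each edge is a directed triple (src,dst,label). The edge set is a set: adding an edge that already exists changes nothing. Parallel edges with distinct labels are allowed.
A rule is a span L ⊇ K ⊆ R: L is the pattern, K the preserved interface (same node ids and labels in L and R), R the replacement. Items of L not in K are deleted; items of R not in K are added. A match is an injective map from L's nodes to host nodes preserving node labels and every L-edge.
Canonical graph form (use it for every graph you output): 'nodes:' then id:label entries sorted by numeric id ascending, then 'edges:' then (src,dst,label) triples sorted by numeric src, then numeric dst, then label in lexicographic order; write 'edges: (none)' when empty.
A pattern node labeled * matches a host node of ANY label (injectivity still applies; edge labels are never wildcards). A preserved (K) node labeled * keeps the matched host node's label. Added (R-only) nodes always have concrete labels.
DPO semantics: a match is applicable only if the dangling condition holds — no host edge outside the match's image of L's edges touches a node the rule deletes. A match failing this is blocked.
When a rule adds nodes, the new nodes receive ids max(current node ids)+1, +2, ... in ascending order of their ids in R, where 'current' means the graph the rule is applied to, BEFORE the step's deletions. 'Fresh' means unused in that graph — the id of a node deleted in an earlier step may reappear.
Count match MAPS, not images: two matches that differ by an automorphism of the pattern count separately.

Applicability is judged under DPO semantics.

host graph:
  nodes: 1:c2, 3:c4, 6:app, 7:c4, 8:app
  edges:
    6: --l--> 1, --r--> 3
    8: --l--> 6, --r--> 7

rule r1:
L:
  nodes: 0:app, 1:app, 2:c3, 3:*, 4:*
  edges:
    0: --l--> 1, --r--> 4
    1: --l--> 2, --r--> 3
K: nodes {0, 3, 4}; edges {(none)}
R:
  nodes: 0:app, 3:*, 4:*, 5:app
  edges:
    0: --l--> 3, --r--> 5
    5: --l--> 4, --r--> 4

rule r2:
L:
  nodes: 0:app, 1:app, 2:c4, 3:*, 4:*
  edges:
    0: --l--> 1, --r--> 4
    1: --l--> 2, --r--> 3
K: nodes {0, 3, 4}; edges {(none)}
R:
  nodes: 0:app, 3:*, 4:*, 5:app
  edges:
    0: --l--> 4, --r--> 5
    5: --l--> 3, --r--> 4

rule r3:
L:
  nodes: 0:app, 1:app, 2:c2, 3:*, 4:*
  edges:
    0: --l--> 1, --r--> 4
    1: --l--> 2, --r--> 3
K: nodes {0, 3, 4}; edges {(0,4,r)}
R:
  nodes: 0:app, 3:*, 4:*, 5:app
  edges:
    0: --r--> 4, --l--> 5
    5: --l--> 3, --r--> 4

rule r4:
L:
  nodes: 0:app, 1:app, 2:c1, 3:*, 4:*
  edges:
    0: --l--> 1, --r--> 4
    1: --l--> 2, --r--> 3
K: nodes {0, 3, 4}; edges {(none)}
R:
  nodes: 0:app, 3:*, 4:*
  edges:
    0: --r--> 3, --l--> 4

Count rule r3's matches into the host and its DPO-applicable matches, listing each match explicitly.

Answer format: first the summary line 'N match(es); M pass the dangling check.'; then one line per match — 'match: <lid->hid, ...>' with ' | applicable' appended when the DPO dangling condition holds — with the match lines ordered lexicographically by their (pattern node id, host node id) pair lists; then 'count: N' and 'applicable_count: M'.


1 match(es); 1 pass the dangling check.
match: 0->8, 1->6, 2->1, 3->3, 4->7 | applicable
count: 1
applicable_count: 1


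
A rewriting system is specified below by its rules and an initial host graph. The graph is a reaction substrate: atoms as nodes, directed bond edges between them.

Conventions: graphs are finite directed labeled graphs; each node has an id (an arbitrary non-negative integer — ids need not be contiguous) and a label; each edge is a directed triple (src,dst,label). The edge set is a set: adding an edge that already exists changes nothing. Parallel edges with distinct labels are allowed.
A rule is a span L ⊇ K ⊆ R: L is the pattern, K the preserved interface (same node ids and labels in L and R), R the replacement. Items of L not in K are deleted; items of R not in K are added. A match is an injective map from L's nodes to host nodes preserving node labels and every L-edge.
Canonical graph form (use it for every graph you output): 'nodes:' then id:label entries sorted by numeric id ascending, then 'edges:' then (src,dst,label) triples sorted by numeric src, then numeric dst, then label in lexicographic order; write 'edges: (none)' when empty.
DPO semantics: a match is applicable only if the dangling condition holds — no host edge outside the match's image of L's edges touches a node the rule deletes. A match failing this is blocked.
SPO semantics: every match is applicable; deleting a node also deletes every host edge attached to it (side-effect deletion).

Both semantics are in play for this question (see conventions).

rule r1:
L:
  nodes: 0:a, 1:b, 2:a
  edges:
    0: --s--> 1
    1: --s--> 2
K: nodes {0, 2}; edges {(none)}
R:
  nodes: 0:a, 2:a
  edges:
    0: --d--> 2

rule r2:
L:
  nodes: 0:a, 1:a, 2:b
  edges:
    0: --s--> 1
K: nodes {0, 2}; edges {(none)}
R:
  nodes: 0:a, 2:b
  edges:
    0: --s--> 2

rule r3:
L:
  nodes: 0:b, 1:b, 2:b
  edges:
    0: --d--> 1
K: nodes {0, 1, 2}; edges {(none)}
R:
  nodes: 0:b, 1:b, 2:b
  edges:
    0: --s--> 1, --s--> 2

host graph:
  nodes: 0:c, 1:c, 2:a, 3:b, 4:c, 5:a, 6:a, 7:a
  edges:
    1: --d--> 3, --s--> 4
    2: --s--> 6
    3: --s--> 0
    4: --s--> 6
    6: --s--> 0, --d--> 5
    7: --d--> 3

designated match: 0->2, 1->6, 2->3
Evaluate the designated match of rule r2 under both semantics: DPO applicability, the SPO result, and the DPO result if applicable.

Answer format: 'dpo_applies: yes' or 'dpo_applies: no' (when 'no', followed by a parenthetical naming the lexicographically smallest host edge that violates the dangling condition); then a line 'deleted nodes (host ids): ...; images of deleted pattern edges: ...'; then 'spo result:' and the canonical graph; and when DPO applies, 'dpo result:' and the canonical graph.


dpo_applies: no
(the rule deletes node 6, which keeps host edge (4,6,s) outside the match image — the dangling condition fails, DPO blocks; SPO proceeds and side-deletes such edges)
deleted nodes (host ids): 6; images of deleted pattern edges: (2,6,s)
spo result:
nodes: 0:c, 1:c, 2:a, 3:b, 4:c, 5:a, 7:a
edges: (1,3,d); (1,4,s); (2,3,s); (3,0,s); (7,3,d)


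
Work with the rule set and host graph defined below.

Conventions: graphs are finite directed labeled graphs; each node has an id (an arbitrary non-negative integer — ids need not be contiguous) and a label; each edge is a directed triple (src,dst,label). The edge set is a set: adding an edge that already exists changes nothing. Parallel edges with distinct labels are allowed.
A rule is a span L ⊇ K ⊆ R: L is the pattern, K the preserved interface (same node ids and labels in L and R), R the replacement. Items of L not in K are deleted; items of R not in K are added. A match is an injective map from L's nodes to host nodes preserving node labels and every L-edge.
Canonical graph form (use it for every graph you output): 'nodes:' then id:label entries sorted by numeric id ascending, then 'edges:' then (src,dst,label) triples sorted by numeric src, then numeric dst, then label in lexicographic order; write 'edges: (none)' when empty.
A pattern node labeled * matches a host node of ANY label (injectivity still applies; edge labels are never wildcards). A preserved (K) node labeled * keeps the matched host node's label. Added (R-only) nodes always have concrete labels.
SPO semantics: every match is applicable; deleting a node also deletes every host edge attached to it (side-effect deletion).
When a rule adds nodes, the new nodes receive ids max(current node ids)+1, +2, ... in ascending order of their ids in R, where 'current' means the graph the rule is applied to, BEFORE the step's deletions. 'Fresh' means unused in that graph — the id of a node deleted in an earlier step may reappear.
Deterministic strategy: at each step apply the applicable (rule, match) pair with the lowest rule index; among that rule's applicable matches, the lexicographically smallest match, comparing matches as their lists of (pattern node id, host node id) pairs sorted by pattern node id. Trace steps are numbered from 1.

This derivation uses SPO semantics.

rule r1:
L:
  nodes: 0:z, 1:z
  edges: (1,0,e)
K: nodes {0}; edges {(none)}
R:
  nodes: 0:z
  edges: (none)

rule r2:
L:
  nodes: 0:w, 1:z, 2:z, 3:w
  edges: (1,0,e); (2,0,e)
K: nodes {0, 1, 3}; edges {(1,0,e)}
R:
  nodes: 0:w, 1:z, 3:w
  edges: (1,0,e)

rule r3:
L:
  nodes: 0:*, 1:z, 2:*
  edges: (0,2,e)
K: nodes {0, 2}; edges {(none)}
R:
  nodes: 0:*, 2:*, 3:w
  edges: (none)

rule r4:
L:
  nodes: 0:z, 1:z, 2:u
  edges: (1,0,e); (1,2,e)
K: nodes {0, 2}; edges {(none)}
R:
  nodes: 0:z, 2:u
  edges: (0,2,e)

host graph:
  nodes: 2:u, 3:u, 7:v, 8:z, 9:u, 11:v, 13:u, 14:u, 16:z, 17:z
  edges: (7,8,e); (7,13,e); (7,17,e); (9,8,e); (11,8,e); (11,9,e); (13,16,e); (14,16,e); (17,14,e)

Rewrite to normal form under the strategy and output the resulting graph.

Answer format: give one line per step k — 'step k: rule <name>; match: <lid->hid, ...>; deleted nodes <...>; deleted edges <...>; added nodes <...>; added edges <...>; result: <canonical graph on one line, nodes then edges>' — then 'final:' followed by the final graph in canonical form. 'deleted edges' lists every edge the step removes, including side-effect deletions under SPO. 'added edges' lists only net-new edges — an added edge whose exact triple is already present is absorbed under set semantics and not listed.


step 1: rule r3; match: 0->7, 1->8, 2->13; deleted nodes 8; deleted edges (7,8,e); (7,13,e); (9,8,e); (11,8,e); added nodes 18; added edges (none); result: nodes: 2:u, 3:u, 7:v, 9:u, 11:v, 13:u, 14:u, 16:z, 17:z, 18:w edges: (7,17,e); (11,9,e); (13,16,e); (14,16,e); (17,14,e)
step 2: rule r3; match: 0->7, 1->16, 2->17; deleted nodes 16; deleted edges (7,17,e); (13,16,e); (14,16,e); added nodes 19; added edges (none); result: nodes: 2:u, 3:u, 7:v, 9:u, 11:v, 13:u, 14:u, 17:z, 18:w, 19:w edges: (11,9,e); (17,14,e)
step 3: rule r3; match: 0->11, 1->17, 2->9; deleted nodes 17; deleted edges (11,9,e); (17,14,e); added nodes 20; added edges (none); result: nodes: 2:u, 3:u, 7:v, 9:u, 11:v, 13:u, 14:u, 18:w, 19:w, 20:w edges: (none)
final:
nodes: 2:u, 3:u, 7:v, 9:u, 11:v, 13:u, 14:u, 18:w, 19:w, 20:w
edges: (none)
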